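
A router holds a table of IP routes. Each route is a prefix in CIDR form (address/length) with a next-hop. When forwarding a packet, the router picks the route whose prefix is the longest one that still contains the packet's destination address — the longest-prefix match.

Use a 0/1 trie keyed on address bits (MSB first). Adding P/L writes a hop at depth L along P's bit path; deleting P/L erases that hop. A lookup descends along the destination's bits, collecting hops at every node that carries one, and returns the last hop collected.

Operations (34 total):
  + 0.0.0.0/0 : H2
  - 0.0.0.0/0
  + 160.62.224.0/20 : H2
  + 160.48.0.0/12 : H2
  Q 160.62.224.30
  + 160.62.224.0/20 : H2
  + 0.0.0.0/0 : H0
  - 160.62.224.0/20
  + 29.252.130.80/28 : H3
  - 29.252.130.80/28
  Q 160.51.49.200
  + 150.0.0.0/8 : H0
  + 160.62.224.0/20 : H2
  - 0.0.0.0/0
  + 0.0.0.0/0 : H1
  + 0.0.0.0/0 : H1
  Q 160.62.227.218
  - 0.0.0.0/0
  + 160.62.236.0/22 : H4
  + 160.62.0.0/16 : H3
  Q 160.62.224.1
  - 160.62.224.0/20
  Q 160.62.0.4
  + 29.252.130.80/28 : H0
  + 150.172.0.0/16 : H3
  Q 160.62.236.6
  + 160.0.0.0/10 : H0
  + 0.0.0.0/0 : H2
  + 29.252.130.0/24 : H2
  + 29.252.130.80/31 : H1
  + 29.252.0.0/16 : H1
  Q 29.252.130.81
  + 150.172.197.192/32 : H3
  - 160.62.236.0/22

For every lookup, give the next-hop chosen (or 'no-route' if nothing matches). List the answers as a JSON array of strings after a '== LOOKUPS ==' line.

Trace:
  + 0.0.0.0/0 (H2) depth=0
  - 0.0.0.0/0 clear@0
  + 160.62.224.0/20 (H2) depth=20
  + 160.48.0.0/12 (H2) depth=12
  Q 160.62.224.30: descend 10100000001111101110 ; hops seen [H2,H2] ; pick H2
  + 160.62.224.0/20 (H2) depth=20
  + 0.0.0.0/0 (H0) depth=0
  - 160.62.224.0/20 clear@20
  + 29.252.130.80/28 (H3) depth=28
  - 29.252.130.80/28 clear@28
  Q 160.51.49.200: descend 101000000011 ; hops seen [H0,H2] ; pick H2
  + 150.0.0.0/8 (H0) depth=8
  + 160.62.224.0/20 (H2) depth=20
  - 0.0.0.0/0 clear@0
  + 0.0.0.0/0 (H1) depth=0
  + 0.0.0.0/0 (H1) depth=0
  Q 160.62.227.218: descend 10100000001111101110 ; hops seen [H1,H2,H2] ; pick H2
  - 0.0.0.0/0 clear@0
  + 160.62.236.0/22 (H4) depth=22
  + 160.62.0.0/16 (H3) depth=16
  Q 160.62.224.1: descend 10100000001111101110 ; hops seen [H2,H3,H2] ; pick H2
  - 160.62.224.0/20 clear@20
  Q 160.62.0.4: descend 1010000000111110 ; hops seen [H2,H3] ; pick H3
  + 29.252.130.80/28 (H0) depth=28
  + 150.172.0.0/16 (H3) depth=16
  Q 160.62.236.6: descend 1010000000111110111011 ; hops seen [H2,H3,H4] ; pick H4
  + 160.0.0.0/10 (H0) depth=10
  + 0.0.0.0/0 (H2) depth=0
  + 29.252.130.0/24 (H2) depth=24
  + 29.252.130.80/31 (H1) depth=31
  + 29.252.0.0/16 (H1) depth=16
  Q 29.252.130.81: descend 0001110111111100100000100101000 ; hops seen [H2,H1,H2,H0,H1] ; pick H1
  + 150.172.197.192/32 (H3) depth=32
  - 160.62.236.0/22 clear@22

== LOOKUPS ==
["H2","H2","H2","H2","H3","H4","H1"]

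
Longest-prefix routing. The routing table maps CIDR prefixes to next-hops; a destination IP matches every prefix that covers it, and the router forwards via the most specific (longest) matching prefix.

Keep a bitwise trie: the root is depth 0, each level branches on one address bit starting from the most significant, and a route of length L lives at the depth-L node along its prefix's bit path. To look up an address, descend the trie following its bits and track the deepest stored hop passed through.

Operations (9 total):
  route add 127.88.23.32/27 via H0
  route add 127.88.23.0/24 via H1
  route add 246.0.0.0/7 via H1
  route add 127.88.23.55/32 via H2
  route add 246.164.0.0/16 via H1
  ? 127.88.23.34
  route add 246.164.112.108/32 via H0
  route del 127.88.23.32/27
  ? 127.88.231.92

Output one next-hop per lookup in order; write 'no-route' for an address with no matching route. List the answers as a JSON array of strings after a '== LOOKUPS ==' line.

Process each operation:
  + 127.88.23.32/27 (H0) depth=27
  + 127.88.23.0/24 (H1) depth=24
  + 246.0.0.0/7 (H1) depth=7
  + 127.88.23.55/32 (H2) depth=32
  + 246.164.0.0/16 (H1) depth=16
  Q 127.88.23.34: descend 011111110101100000010111001 ; hops seen [H1,H0] ; pick H0
  + 246.164.112.108/32 (H0) depth=32
  del 127.88.23.32/27 (clear depth 27)
  Q 127.88.231.92: descend 0111111101011000 ; hops seen [∅] ; pick no-route

== LOOKUPS ==
["H0","no-route"]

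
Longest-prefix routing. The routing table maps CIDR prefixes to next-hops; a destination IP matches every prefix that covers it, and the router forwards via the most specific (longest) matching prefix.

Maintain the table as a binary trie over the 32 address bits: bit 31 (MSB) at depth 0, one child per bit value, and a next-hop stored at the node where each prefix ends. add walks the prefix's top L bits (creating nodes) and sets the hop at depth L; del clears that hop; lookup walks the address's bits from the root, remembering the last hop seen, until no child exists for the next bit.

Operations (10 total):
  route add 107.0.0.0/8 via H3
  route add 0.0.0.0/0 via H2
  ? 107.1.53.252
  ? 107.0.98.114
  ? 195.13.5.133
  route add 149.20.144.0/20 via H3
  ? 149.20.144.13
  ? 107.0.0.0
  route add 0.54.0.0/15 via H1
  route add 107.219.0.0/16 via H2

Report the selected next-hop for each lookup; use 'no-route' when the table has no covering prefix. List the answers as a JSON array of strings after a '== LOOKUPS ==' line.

Process each operation:
  add 107.0.0.0/8 -> H3 at depth 8
  add 0.0.0.0/0 -> H2 at depth 0
  Q 107.1.53.252: descend 01101011 ; hops seen [H2,H3] ; pick H3
  Q 107.0.98.114: descend 01101011 ; hops seen [H2,H3] ; pick H3
  Q 195.13.5.133: descend ε ; hops seen [H2] ; pick H2
  add 149.20.144.0/20 -> H3 at depth 20
  Q 149.20.144.13: descend 10010101000101001001 ; hops seen [H2,H3] ; pick H3
  Q 107.0.0.0: descend 01101011 ; hops seen [H2,H3] ; pick H3
  add 0.54.0.0/15 -> H1 at depth 15
  add 107.219.0.0/16 -> H2 at depth 16

== LOOKUPS ==
["H3","H3","H2","H3","H3"]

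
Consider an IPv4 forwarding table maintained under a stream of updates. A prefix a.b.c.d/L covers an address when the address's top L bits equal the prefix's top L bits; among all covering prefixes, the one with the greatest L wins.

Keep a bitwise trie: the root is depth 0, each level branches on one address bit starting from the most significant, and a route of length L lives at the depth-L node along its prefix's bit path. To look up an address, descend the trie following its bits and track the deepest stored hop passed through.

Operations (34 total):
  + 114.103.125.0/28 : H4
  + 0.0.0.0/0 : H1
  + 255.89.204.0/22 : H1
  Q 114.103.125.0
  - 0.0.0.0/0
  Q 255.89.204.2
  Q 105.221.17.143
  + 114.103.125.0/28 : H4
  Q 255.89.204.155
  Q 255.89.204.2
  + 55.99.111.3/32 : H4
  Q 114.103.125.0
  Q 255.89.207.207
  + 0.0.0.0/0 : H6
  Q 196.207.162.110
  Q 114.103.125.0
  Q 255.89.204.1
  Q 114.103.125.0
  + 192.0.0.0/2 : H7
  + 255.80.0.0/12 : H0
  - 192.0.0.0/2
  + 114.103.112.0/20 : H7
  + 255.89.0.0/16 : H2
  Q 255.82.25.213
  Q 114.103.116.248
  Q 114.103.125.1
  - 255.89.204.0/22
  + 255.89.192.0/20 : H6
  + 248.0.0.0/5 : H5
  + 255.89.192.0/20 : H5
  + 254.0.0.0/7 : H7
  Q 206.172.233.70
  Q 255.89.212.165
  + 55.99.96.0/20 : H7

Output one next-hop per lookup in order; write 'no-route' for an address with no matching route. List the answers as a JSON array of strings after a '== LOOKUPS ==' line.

Trace:
  + 114.103.125.0/28 (H4) depth=28
  + 0.0.0.0/0 (H1) depth=0
  + 255.89.204.0/22 (H1) depth=22
  ? 114.103.125.0  path d0:H1→d1:-→d2:-→d3:-→d4:-→d5:-→d6:-→d7:-→d8:-→d9:-→d10:-→d11:-→d12:-→d13:-→d14:-→d15:-→d16:-→d17:-→d18:-→d19:-→d20:-→d21:-→d22:-→d23:-→d24:-→d25:-→d26:-→d27:-→d28:H4  best=H4
  del 0.0.0.0/0 (clear depth 0)
  ? 255.89.204.2  path d0:-→d1:-→d2:-→d3:-→d4:-→d5:-→d6:-→d7:-→d8:-→d9:-→d10:-→d11:-→d12:-→d13:-→d14:-→d15:-→d16:-→d17:-→d18:-→d19:-→d20:-→d21:-→d22:H1  best=H1
  ? 105.221.17.143  path d0:-→d1:-→d2:-→d3:-  best=no-route
  + 114.103.125.0/28 (H4) depth=28
  ? 255.89.204.155  path d0:-→d1:-→d2:-→d3:-→d4:-→d5:-→d6:-→d7:-→d8:-→d9:-→d10:-→d11:-→d12:-→d13:-→d14:-→d15:-→d16:-→d17:-→d18:-→d19:-→d20:-→d21:-→d22:H1  best=H1
  ? 255.89.204.2  path d0:-→d1:-→d2:-→d3:-→d4:-→d5:-→d6:-→d7:-→d8:-→d9:-→d10:-→d11:-→d12:-→d13:-→d14:-→d15:-→d16:-→d17:-→d18:-→d19:-→d20:-→d21:-→d22:H1  best=H1
  + 55.99.111.3/32 (H4) depth=32
  ? 114.103.125.0  path d0:-→d1:-→d2:-→d3:-→d4:-→d5:-→d6:-→d7:-→d8:-→d9:-→d10:-→d11:-→d12:-→d13:-→d14:-→d15:-→d16:-→d17:-→d18:-→d19:-→d20:-→d21:-→d22:-→d23:-→d24:-→d25:-→d26:-→d27:-→d28:H4  best=H4
  ? 255.89.207.207  path d0:-→d1:-→d2:-→d3:-→d4:-→d5:-→d6:-→d7:-→d8:-→d9:-→d10:-→d11:-→d12:-→d13:-→d14:-→d15:-→d16:-→d17:-→d18:-→d19:-→d20:-→d21:-→d22:H1  best=H1
  + 0.0.0.0/0 (H6) depth=0
  ? 196.207.162.110  path d0:H6→d1:-→d2:-  best=H6
  ? 114.103.125.0  path d0:H6→d1:-→d2:-→d3:-→d4:-→d5:-→d6:-→d7:-→d8:-→d9:-→d10:-→d11:-→d12:-→d13:-→d14:-→d15:-→d16:-→d17:-→d18:-→d19:-→d20:-→d21:-→d22:-→d23:-→d24:-→d25:-→d26:-→d27:-→d28:H4  best=H4
  ? 255.89.204.1  path d0:H6→d1:-→d2:-→d3:-→d4:-→d5:-→d6:-→d7:-→d8:-→d9:-→d10:-→d11:-→d12:-→d13:-→d14:-→d15:-→d16:-→d17:-→d18:-→d19:-→d20:-→d21:-→d22:H1  best=H1
  ? 114.103.125.0  path d0:H6→d1:-→d2:-→d3:-→d4:-→d5:-→d6:-→d7:-→d8:-→d9:-→d10:-→d11:-→d12:-→d13:-→d14:-→d15:-→d16:-→d17:-→d18:-→d19:-→d20:-→d21:-→d22:-→d23:-→d24:-→d25:-→d26:-→d27:-→d28:H4  best=H4
  + 192.0.0.0/2 (H7) depth=2
  + 255.80.0.0/12 (H0) depth=12
  del 192.0.0.0/2 (clear depth 2)
  + 114.103.112.0/20 (H7) depth=20
  + 255.89.0.0/16 (H2) depth=16
  ? 255.82.25.213  path d0:H6→d1:-→d2:-→d3:-→d4:-→d5:-→d6:-→d7:-→d8:-→d9:-→d10:-→d11:-→d12:H0  best=H0
  ? 114.103.116.248  path d0:H6→d1:-→d2:-→d3:-→d4:-→d5:-→d6:-→d7:-→d8:-→d9:-→d10:-→d11:-→d12:-→d13:-→d14:-→d15:-→d16:-→d17:-→d18:-→d19:-→d20:H7  best=H7
  ? 114.103.125.1  path d0:H6→d1:-→d2:-→d3:-→d4:-→d5:-→d6:-→d7:-→d8:-→d9:-→d10:-→d11:-→d12:-→d13:-→d14:-→d15:-→d16:-→d17:-→d18:-→d19:-→d20:H7→d21:-→d22:-→d23:-→d24:-→d25:-→d26:-→d27:-→d28:H4  best=H4
  del 255.89.204.0/22 (clear depth 22)
  + 255.89.192.0/20 (H6) depth=20
  + 248.0.0.0/5 (H5) depth=5
  + 255.89.192.0/20 (H5) depth=20
  + 254.0.0.0/7 (H7) depth=7
  ? 206.172.233.70  path d0:H6→d1:-→d2:-  best=H6
  ? 255.89.212.165  path d0:H6→d1:-→d2:-→d3:-→d4:-→d5:H5→d6:-→d7:H7→d8:-→d9:-→d10:-→d11:-→d12:H0→d13:-→d14:-→d15:-→d16:H2→d17:-→d18:-→d19:-  best=H2
  + 55.99.96.0/20 (H7) depth=20

== LOOKUPS ==
["H4","H1","no-route","H1","H1","H4","H1","H6","H4","H1","H4","H0","H7","H4","H6","H2"]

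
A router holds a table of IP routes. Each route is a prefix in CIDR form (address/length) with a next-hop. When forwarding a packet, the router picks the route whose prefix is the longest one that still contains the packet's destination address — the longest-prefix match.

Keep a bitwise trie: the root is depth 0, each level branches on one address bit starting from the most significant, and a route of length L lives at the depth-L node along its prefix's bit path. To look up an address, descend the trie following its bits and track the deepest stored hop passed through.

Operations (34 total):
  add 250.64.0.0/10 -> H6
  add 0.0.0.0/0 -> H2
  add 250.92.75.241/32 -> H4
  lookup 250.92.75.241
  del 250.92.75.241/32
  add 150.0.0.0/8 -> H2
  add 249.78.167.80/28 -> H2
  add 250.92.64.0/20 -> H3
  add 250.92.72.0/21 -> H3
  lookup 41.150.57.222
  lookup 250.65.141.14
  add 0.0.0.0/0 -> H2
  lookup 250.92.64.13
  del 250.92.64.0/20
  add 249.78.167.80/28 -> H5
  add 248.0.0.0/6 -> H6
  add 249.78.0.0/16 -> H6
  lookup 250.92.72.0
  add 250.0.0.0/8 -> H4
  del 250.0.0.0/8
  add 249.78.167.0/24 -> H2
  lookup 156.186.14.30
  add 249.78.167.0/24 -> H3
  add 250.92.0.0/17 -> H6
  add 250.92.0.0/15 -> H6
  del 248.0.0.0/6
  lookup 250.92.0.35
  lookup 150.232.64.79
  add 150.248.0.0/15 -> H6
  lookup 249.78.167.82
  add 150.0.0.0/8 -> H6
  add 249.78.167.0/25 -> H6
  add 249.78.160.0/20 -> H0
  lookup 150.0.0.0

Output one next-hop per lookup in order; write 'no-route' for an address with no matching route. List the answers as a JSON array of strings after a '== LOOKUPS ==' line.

Process each operation:
  add 250.64.0.0/10 -> H6 at depth 10
  add 0.0.0.0/0 -> H2 at depth 0
  add 250.92.75.241/32 -> H4 at depth 32
  Q 250.92.75.241: descend 11111010010111000100101111110001 ; hops seen [H2,H6,H4] ; pick H4
  del 250.92.75.241/32 (clear depth 32)
  add 150.0.0.0/8 -> H2 at depth 8
  add 249.78.167.80/28 -> H2 at depth 28
  add 250.92.64.0/20 -> H3 at depth 20
  add 250.92.72.0/21 -> H3 at depth 21
  Q 41.150.57.222: descend ε ; hops seen [H2] ; pick H2
  Q 250.65.141.14: descend 11111010010 ; hops seen [H2,H6] ; pick H6
  add 0.0.0.0/0 -> H2 at depth 0
  Q 250.92.64.13: descend 11111010010111000100 ; hops seen [H2,H6,H3] ; pick H3
  del 250.92.64.0/20 (clear depth 20)
  add 249.78.167.80/28 -> H5 at depth 28
  add 248.0.0.0/6 -> H6 at depth 6
  add 249.78.0.0/16 -> H6 at depth 16
  Q 250.92.72.0: descend 1111101001011100010010 ; hops seen [H2,H6,H6,H3] ; pick H3
  add 250.0.0.0/8 -> H4 at depth 8
  del 250.0.0.0/8 (clear depth 8)
  add 249.78.167.0/24 -> H2 at depth 24
  Q 156.186.14.30: descend 1001 ; hops seen [H2] ; pick H2
  add 249.78.167.0/24 -> H3 at depth 24
  add 250.92.0.0/17 -> H6 at depth 17
  add 250.92.0.0/15 -> H6 at depth 15
  del 248.0.0.0/6 (clear depth 6)
  Q 250.92.0.35: descend 11111010010111000 ; hops seen [H2,H6,H6,H6] ; pick H6
  Q 150.232.64.79: descend 10010110 ; hops seen [H2,H2] ; pick H2
  add 150.248.0.0/15 -> H6 at depth 15
  Q 249.78.167.82: descend 1111100101001110101001110101 ; hops seen [H2,H6,H3,H5] ; pick H5
  add 150.0.0.0/8 -> H6 at depth 8
  add 249.78.167.0/25 -> H6 at depth 25
  add 249.78.160.0/20 -> H0 at depth 20
  Q 150.0.0.0: descend 10010110 ; hops seen [H2,H6] ; pick H6

== LOOKUPS ==
["H4","H2","H6","H3","H3","H2","H6","H2","H5","H6"]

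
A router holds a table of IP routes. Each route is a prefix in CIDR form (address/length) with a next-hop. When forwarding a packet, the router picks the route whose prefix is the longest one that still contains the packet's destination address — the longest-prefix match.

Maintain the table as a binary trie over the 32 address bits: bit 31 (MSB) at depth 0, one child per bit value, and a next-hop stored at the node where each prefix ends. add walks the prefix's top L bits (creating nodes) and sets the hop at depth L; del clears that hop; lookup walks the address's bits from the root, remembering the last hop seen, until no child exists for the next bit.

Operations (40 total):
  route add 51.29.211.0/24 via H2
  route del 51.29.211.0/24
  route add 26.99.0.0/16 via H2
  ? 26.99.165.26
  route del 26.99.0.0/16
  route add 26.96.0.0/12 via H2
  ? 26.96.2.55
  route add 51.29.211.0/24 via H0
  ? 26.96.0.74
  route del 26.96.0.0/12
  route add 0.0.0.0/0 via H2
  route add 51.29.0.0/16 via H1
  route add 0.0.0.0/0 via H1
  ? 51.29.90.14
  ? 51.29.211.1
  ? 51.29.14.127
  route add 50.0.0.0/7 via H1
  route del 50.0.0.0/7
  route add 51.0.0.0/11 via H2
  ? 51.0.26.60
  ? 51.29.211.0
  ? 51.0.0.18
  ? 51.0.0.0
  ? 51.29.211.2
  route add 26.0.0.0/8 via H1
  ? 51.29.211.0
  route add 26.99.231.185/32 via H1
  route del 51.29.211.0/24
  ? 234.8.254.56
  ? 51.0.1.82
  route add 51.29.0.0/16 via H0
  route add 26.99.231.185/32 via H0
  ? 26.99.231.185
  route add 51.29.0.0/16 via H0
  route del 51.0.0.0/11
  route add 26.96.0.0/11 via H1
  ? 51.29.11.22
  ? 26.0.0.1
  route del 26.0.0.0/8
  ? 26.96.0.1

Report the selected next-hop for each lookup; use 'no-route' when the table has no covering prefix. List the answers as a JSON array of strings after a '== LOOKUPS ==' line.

Process each operation:
  + 51.29.211.0/24 (H2) depth=24
  del 51.29.211.0/24 (clear depth 24)
  + 26.99.0.0/16 (H2) depth=16
  ? 26.99.165.26  path d0:-→d1:-→d2:-→d3:-→d4:-→d5:-→d6:-→d7:-→d8:-→d9:-→d10:-→d11:-→d12:-→d13:-→d14:-→d15:-→d16:H2  best=H2
  del 26.99.0.0/16 (clear depth 16)
  + 26.96.0.0/12 (H2) depth=12
  ? 26.96.2.55  path d0:-→d1:-→d2:-→d3:-→d4:-→d5:-→d6:-→d7:-→d8:-→d9:-→d10:-→d11:-→d12:H2→d13:-→d14:-  best=H2
  + 51.29.211.0/24 (H0) depth=24
  ? 26.96.0.74  path d0:-→d1:-→d2:-→d3:-→d4:-→d5:-→d6:-→d7:-→d8:-→d9:-→d10:-→d11:-→d12:H2→d13:-→d14:-  best=H2
  del 26.96.0.0/12 (clear depth 12)
  + 0.0.0.0/0 (H2) depth=0
  + 51.29.0.0/16 (H1) depth=16
  + 0.0.0.0/0 (H1) depth=0
  ? 51.29.90.14  path d0:H1→d1:-→d2:-→d3:-→d4:-→d5:-→d6:-→d7:-→d8:-→d9:-→d10:-→d11:-→d12:-→d13:-→d14:-→d15:-→d16:H1  best=H1
  ? 51.29.211.1  path d0:H1→d1:-→d2:-→d3:-→d4:-→d5:-→d6:-→d7:-→d8:-→d9:-→d10:-→d11:-→d12:-→d13:-→d14:-→d15:-→d16:H1→d17:-→d18:-→d19:-→d20:-→d21:-→d22:-→d23:-→d24:H0  best=H0
  ? 51.29.14.127  path d0:H1→d1:-→d2:-→d3:-→d4:-→d5:-→d6:-→d7:-→d8:-→d9:-→d10:-→d11:-→d12:-→d13:-→d14:-→d15:-→d16:H1  best=H1
  + 50.0.0.0/7 (H1) depth=7
  del 50.0.0.0/7 (clear depth 7)
  + 51.0.0.0/11 (H2) depth=11
  ? 51.0.26.60  path d0:H1→d1:-→d2:-→d3:-→d4:-→d5:-→d6:-→d7:-→d8:-→d9:-→d10:-→d11:H2  best=H2
  ? 51.29.211.0  path d0:H1→d1:-→d2:-→d3:-→d4:-→d5:-→d6:-→d7:-→d8:-→d9:-→d10:-→d11:H2→d12:-→d13:-→d14:-→d15:-→d16:H1→d17:-→d18:-→d19:-→d20:-→d21:-→d22:-→d23:-→d24:H0  best=H0
  ? 51.0.0.18  path d0:H1→d1:-→d2:-→d3:-→d4:-→d5:-→d6:-→d7:-→d8:-→d9:-→d10:-→d11:H2  best=H2
  ? 51.0.0.0  path d0:H1→d1:-→d2:-→d3:-→d4:-→d5:-→d6:-→d7:-→d8:-→d9:-→d10:-→d11:H2  best=H2
  ? 51.29.211.2  path d0:H1→d1:-→d2:-→d3:-→d4:-→d5:-→d6:-→d7:-→d8:-→d9:-→d10:-→d11:H2→d12:-→d13:-→d14:-→d15:-→d16:H1→d17:-→d18:-→d19:-→d20:-→d21:-→d22:-→d23:-→d24:H0  best=H0
  + 26.0.0.0/8 (H1) depth=8
  ? 51.29.211.0  path d0:H1→d1:-→d2:-→d3:-→d4:-→d5:-→d6:-→d7:-→d8:-→d9:-→d10:-→d11:H2→d12:-→d13:-→d14:-→d15:-→d16:H1→d17:-→d18:-→d19:-→d20:-→d21:-→d22:-→d23:-→d24:H0  best=H0
  + 26.99.231.185/32 (H1) depth=32
  del 51.29.211.0/24 (clear depth 24)
  ? 234.8.254.56  path d0:H1  best=H1
  ? 51.0.1.82  path d0:H1→d1:-→d2:-→d3:-→d4:-→d5:-→d6:-→d7:-→d8:-→d9:-→d10:-→d11:H2  best=H2
  + 51.29.0.0/16 (H0) depth=16
  + 26.99.231.185/32 (H0) depth=32
  ? 26.99.231.185  path d0:H1→d1:-→d2:-→d3:-→d4:-→d5:-→d6:-→d7:-→d8:H1→d9:-→d10:-→d11:-→d12:-→d13:-→d14:-→d15:-→d16:-→d17:-→d18:-→d19:-→d20:-→d21:-→d22:-→d23:-→d24:-→d25:-→d26:-→d27:-→d28:-→d29:-→d30:-→d31:-→d32:H0  best=H0
  + 51.29.0.0/16 (H0) depth=16
  del 51.0.0.0/11 (clear depth 11)
  + 26.96.0.0/11 (H1) depth=11
  ? 51.29.11.22  path d0:H1→d1:-→d2:-→d3:-→d4:-→d5:-→d6:-→d7:-→d8:-→d9:-→d10:-→d11:-→d12:-→d13:-→d14:-→d15:-→d16:H0  best=H0
  ? 26.0.0.1  path d0:H1→d1:-→d2:-→d3:-→d4:-→d5:-→d6:-→d7:-→d8:H1→d9:-  best=H1
  del 26.0.0.0/8 (clear depth 8)
  ? 26.96.0.1  path d0:H1→d1:-→d2:-→d3:-→d4:-→d5:-→d6:-→d7:-→d8:-→d9:-→d10:-→d11:H1→d12:-→d13:-→d14:-  best=H1

== LOOKUPS ==
["H2","H2","H2","H1","H0","H1","H2","H0","H2","H2","H0","H0","H1","H2","H0","H0","H1","H1"]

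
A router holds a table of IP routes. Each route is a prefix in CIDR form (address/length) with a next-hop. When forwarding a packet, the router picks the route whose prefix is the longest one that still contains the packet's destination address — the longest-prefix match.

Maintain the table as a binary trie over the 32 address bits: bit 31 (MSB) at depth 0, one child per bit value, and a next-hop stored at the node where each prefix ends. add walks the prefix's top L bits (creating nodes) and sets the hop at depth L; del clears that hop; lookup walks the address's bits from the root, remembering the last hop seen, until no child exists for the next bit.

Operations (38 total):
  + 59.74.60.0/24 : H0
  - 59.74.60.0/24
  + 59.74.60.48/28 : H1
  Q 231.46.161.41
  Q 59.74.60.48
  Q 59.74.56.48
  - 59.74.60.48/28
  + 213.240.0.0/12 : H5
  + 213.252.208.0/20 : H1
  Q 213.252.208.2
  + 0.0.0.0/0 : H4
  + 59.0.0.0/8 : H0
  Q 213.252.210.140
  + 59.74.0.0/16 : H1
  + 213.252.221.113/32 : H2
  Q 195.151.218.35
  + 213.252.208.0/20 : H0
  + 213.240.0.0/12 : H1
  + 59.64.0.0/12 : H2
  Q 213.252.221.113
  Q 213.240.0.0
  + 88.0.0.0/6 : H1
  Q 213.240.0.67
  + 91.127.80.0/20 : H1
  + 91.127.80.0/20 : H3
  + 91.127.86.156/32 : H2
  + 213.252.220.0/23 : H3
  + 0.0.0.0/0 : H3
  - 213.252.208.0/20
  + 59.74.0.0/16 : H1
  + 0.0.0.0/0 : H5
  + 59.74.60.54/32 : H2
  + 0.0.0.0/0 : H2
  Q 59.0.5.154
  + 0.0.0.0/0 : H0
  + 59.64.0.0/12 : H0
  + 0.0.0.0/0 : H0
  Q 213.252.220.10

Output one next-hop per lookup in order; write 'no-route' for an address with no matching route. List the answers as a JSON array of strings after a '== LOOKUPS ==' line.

Process each operation:
  + 59.74.60.0/24 (H0) depth=24
  - 59.74.60.0/24 clear@24
  + 59.74.60.48/28 (H1) depth=28
  Q 231.46.161.41: descend ε ; hops seen [∅] ; pick no-route
  Q 59.74.60.48: descend 0011101101001010001111000011 ; hops seen [H1] ; pick H1
  Q 59.74.56.48: descend 001110110100101000111 ; hops seen [∅] ; pick no-route
  - 59.74.60.48/28 clear@28
  + 213.240.0.0/12 (H5) depth=12
  + 213.252.208.0/20 (H1) depth=20
  Q 213.252.208.2: descend 11010101111111001101 ; hops seen [H5,H1] ; pick H1
  + 0.0.0.0/0 (H4) depth=0
  + 59.0.0.0/8 (H0) depth=8
  Q 213.252.210.140: descend 11010101111111001101 ; hops seen [H4,H5,H1] ; pick H1
  + 59.74.0.0/16 (H1) depth=16
  + 213.252.221.113/32 (H2) depth=32
  Q 195.151.218.35: descend 110 ; hops seen [H4] ; pick H4
  + 213.252.208.0/20 (H0) depth=20
  + 213.240.0.0/12 (H1) depth=12
  + 59.64.0.0/12 (H2) depth=12
  Q 213.252.221.113: descend 11010101111111001101110101110001 ; hops seen [H4,H1,H0,H2] ; pick H2
  Q 213.240.0.0: descend 110101011111 ; hops seen [H4,H1] ; pick H1
  + 88.0.0.0/6 (H1) depth=6
  Q 213.240.0.67: descend 110101011111 ; hops seen [H4,H1] ; pick H1
  + 91.127.80.0/20 (H1) depth=20
  + 91.127.80.0/20 (H3) depth=20
  + 91.127.86.156/32 (H2) depth=32
  + 213.252.220.0/23 (H3) depth=23
  + 0.0.0.0/0 (H3) depth=0
  - 213.252.208.0/20 clear@20
  + 59.74.0.0/16 (H1) depth=16
  + 0.0.0.0/0 (H5) depth=0
  + 59.74.60.54/32 (H2) depth=32
  + 0.0.0.0/0 (H2) depth=0
  Q 59.0.5.154: descend 001110110 ; hops seen [H2,H0] ; pick H0
  + 0.0.0.0/0 (H0) depth=0
  + 59.64.0.0/12 (H0) depth=12
  + 0.0.0.0/0 (H0) depth=0
  Q 213.252.220.10: descend 11010101111111001101110 ; hops seen [H0,H1,H3] ; pick H3

== LOOKUPS ==
["no-route","H1","no-route","H1","H1","H4","H2","H1","H1","H0","H3"]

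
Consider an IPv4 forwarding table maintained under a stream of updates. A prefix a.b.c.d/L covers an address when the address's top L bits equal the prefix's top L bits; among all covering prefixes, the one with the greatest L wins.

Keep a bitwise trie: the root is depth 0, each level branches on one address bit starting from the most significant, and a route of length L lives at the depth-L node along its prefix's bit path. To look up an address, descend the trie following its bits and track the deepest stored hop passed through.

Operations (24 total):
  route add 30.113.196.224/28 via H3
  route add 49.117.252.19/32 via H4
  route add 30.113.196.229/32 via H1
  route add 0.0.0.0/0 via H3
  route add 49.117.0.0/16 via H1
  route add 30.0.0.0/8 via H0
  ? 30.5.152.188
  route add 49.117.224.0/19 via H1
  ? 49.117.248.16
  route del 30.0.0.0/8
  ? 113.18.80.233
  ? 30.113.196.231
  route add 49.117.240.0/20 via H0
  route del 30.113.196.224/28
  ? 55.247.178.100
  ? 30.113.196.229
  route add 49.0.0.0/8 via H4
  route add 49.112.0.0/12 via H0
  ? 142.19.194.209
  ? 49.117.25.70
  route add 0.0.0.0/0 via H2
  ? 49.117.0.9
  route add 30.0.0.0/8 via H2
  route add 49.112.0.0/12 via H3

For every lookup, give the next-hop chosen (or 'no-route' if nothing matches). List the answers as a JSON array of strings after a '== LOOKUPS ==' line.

Process each operation:
  + 30.113.196.224/28 (H3) depth=28
  + 49.117.252.19/32 (H4) depth=32
  + 30.113.196.229/32 (H1) depth=32
  + 0.0.0.0/0 (H3) depth=0
  + 49.117.0.0/16 (H1) depth=16
  + 30.0.0.0/8 (H0) depth=8
  ? 30.5.152.188  path d0:H3→d1:-→d2:-→d3:-→d4:-→d5:-→d6:-→d7:-→d8:H0→d9:-  best=H0
  + 49.117.224.0/19 (H1) depth=19
  ? 49.117.248.16  path d0:H3→d1:-→d2:-→d3:-→d4:-→d5:-→d6:-→d7:-→d8:-→d9:-→d10:-→d11:-→d12:-→d13:-→d14:-→d15:-→d16:H1→d17:-→d18:-→d19:H1→d20:-→d21:-  best=H1
  del 30.0.0.0/8 (clear depth 8)
  ? 113.18.80.233  path d0:H3→d1:-  best=H3
  ? 30.113.196.231  path d0:H3→d1:-→d2:-→d3:-→d4:-→d5:-→d6:-→d7:-→d8:-→d9:-→d10:-→d11:-→d12:-→d13:-→d14:-→d15:-→d16:-→d17:-→d18:-→d19:-→d20:-→d21:-→d22:-→d23:-→d24:-→d25:-→d26:-→d27:-→d28:H3→d29:-→d30:-  best=H3
  + 49.117.240.0/20 (H0) depth=20
  del 30.113.196.224/28 (clear depth 28)
  ? 55.247.178.100  path d0:H3→d1:-→d2:-→d3:-→d4:-→d5:-  best=H3
  ? 30.113.196.229  path d0:H3→d1:-→d2:-→d3:-→d4:-→d5:-→d6:-→d7:-→d8:-→d9:-→d10:-→d11:-→d12:-→d13:-→d14:-→d15:-→d16:-→d17:-→d18:-→d19:-→d20:-→d21:-→d22:-→d23:-→d24:-→d25:-→d26:-→d27:-→d28:-→d29:-→d30:-→d31:-→d32:H1  best=H1
  + 49.0.0.0/8 (H4) depth=8
  + 49.112.0.0/12 (H0) depth=12
  ? 142.19.194.209  path d0:H3  best=H3
  ? 49.117.25.70  path d0:H3→d1:-→d2:-→d3:-→d4:-→d5:-→d6:-→d7:-→d8:H4→d9:-→d10:-→d11:-→d12:H0→d13:-→d14:-→d15:-→d16:H1  best=H1
  + 0.0.0.0/0 (H2) depth=0
  ? 49.117.0.9  path d0:H2→d1:-→d2:-→d3:-→d4:-→d5:-→d6:-→d7:-→d8:H4→d9:-→d10:-→d11:-→d12:H0→d13:-→d14:-→d15:-→d16:H1  best=H1
  + 30.0.0.0/8 (H2) depth=8
  + 49.112.0.0/12 (H3) depth=12

== LOOKUPS ==
["H0","H1","H3","H3","H3","H1","H3","H1","H1"]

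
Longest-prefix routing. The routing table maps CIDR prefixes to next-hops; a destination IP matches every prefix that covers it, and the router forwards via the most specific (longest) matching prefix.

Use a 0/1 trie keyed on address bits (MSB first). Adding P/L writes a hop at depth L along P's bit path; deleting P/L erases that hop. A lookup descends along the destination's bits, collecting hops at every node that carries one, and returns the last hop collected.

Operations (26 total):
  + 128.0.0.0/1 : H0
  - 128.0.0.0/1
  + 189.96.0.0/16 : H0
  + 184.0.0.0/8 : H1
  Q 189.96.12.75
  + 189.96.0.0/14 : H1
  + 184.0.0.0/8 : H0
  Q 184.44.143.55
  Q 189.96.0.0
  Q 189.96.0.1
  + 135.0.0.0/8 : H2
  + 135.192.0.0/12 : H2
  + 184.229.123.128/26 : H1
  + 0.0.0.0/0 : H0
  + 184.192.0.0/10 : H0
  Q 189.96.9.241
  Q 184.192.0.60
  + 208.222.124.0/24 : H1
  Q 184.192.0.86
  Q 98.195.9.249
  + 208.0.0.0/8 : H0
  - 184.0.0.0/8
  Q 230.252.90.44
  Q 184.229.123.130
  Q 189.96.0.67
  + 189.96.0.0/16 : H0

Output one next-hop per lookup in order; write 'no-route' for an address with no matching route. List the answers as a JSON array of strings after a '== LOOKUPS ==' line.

Process each operation:
  add 128.0.0.0/1 -> H0 at depth 1
  del 128.0.0.0/1 (clear depth 1)
  add 189.96.0.0/16 -> H0 at depth 16
  add 184.0.0.0/8 -> H1 at depth 8
  ? 189.96.12.75  path d0:-→d1:-→d2:-→d3:-→d4:-→d5:-→d6:-→d7:-→d8:-→d9:-→d10:-→d11:-→d12:-→d13:-→d14:-→d15:-→d16:H0  best=H0
  add 189.96.0.0/14 -> H1 at depth 14
  add 184.0.0.0/8 -> H0 at depth 8
  ? 184.44.143.55  path d0:-→d1:-→d2:-→d3:-→d4:-→d5:-→d6:-→d7:-→d8:H0  best=H0
  ? 189.96.0.0  path d0:-→d1:-→d2:-→d3:-→d4:-→d5:-→d6:-→d7:-→d8:-→d9:-→d10:-→d11:-→d12:-→d13:-→d14:H1→d15:-→d16:H0  best=H0
  ? 189.96.0.1  path d0:-→d1:-→d2:-→d3:-→d4:-→d5:-→d6:-→d7:-→d8:-→d9:-→d10:-→d11:-→d12:-→d13:-→d14:H1→d15:-→d16:H0  best=H0
  add 135.0.0.0/8 -> H2 at depth 8
  add 135.192.0.0/12 -> H2 at depth 12
  add 184.229.123.128/26 -> H1 at depth 26
  add 0.0.0.0/0 -> H0 at depth 0
  add 184.192.0.0/10 -> H0 at depth 10
  ? 189.96.9.241  path d0:H0→d1:-→d2:-→d3:-→d4:-→d5:-→d6:-→d7:-→d8:-→d9:-→d10:-→d11:-→d12:-→d13:-→d14:H1→d15:-→d16:H0  best=H0
  ? 184.192.0.60  path d0:H0→d1:-→d2:-→d3:-→d4:-→d5:-→d6:-→d7:-→d8:H0→d9:-→d10:H0  best=H0
  add 208.222.124.0/24 -> H1 at depth 24
  ? 184.192.0.86  path d0:H0→d1:-→d2:-→d3:-→d4:-→d5:-→d6:-→d7:-→d8:H0→d9:-→d10:H0  best=H0
  ? 98.195.9.249  path d0:H0  best=H0
  add 208.0.0.0/8 -> H0 at depth 8
  del 184.0.0.0/8 (clear depth 8)
  ? 230.252.90.44  path d0:H0→d1:-→d2:-  best=H0
  ? 184.229.123.130  path d0:H0→d1:-→d2:-→d3:-→d4:-→d5:-→d6:-→d7:-→d8:-→d9:-→d10:H0→d11:-→d12:-→d13:-→d14:-→d15:-→d16:-→d17:-→d18:-→d19:-→d20:-→d21:-→d22:-→d23:-→d24:-→d25:-→d26:H1  best=H1
  ? 189.96.0.67  path d0:H0→d1:-→d2:-→d3:-→d4:-→d5:-→d6:-→d7:-→d8:-→d9:-→d10:-→d11:-→d12:-→d13:-→d14:H1→d15:-→d16:H0  best=H0
  add 189.96.0.0/16 -> H0 at depth 16

== LOOKUPS ==
["H0","H0","H0","H0","H0","H0","H0","H0","H0","H1","H0"]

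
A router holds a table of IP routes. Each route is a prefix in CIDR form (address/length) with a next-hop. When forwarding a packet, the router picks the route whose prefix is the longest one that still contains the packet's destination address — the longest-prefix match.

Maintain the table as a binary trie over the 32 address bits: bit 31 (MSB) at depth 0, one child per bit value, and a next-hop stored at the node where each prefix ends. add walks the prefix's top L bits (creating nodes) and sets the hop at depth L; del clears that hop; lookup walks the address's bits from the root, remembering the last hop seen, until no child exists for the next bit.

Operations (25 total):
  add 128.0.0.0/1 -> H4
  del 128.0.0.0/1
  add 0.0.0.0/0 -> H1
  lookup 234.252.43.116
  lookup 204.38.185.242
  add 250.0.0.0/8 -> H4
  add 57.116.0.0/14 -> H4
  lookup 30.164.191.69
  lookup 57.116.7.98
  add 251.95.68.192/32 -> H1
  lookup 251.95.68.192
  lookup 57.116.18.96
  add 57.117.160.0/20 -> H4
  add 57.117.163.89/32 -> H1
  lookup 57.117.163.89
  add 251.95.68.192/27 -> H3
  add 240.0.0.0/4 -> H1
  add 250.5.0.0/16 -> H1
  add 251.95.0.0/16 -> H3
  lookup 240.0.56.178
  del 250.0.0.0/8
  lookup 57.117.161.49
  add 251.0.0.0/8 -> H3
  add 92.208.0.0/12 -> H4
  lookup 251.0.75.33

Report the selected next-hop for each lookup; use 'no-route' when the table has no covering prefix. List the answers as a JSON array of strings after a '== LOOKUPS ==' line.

Process each operation:
  add 128.0.0.0/1 -> H4 at depth 1
  - 128.0.0.0/1 clear@1
  add 0.0.0.0/0 -> H1 at depth 0
  Q 234.252.43.116: descend 1 ; hops seen [H1] ; pick H1
  Q 204.38.185.242: descend 1 ; hops seen [H1] ; pick H1
  add 250.0.0.0/8 -> H4 at depth 8
  add 57.116.0.0/14 -> H4 at depth 14
  Q 30.164.191.69: descend 00 ; hops seen [H1] ; pick H1
  Q 57.116.7.98: descend 00111001011101 ; hops seen [H1,H4] ; pick H4
  add 251.95.68.192/32 -> H1 at depth 32
  Q 251.95.68.192: descend 11111011010111110100010011000000 ; hops seen [H1,H1] ; pick H1
  Q 57.116.18.96: descend 00111001011101 ; hops seen [H1,H4] ; pick H4
  add 57.117.160.0/20 -> H4 at depth 20
  add 57.117.163.89/32 -> H1 at depth 32
  Q 57.117.163.89: descend 00111001011101011010001101011001 ; hops seen [H1,H4,H4,H1] ; pick H1
  add 251.95.68.192/27 -> H3 at depth 27
  add 240.0.0.0/4 -> H1 at depth 4
  add 250.5.0.0/16 -> H1 at depth 16
  add 251.95.0.0/16 -> H3 at depth 16
  Q 240.0.56.178: descend 1111 ; hops seen [H1,H1] ; pick H1
  - 250.0.0.0/8 clear@8
  Q 57.117.161.49: descend 0011100101110101101000 ; hops seen [H1,H4,H4] ; pick H4
  add 251.0.0.0/8 -> H3 at depth 8
  add 92.208.0.0/12 -> H4 at depth 12
  Q 251.0.75.33: descend 111110110 ; hops seen [H1,H1,H3] ; pick H3

== LOOKUPS ==
["H1","H1","H1","H4","H1","H4","H1","H1","H4","H3"]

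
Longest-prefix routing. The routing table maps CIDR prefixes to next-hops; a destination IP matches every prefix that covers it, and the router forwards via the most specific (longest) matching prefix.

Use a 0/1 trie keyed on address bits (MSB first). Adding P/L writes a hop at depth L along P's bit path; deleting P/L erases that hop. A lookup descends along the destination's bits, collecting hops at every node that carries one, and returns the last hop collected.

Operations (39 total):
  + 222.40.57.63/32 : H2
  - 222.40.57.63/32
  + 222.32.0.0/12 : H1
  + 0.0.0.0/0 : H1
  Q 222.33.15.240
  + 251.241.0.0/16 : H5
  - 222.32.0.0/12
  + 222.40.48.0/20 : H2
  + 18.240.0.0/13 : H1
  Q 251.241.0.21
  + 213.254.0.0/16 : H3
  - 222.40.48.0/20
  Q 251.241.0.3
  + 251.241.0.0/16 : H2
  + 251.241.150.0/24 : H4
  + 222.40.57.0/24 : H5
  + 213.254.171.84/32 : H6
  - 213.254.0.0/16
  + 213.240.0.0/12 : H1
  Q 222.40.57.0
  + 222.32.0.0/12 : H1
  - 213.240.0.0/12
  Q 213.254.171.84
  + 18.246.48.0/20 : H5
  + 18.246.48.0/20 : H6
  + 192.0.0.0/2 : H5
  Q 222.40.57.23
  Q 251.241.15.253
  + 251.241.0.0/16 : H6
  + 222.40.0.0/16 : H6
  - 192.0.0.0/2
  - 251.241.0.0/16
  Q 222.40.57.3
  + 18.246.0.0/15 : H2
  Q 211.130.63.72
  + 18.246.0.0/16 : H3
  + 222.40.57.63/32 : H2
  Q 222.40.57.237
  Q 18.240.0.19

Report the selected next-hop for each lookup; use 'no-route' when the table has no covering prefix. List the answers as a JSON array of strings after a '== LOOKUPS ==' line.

Trace:
  + 222.40.57.63/32 (H2) depth=32
  del 222.40.57.63/32 (clear depth 32)
  + 222.32.0.0/12 (H1) depth=12
  + 0.0.0.0/0 (H1) depth=0
  ? 222.33.15.240  path d0:H1→d1:-→d2:-→d3:-→d4:-→d5:-→d6:-→d7:-→d8:-→d9:-→d10:-→d11:-→d12:H1  best=H1
  + 251.241.0.0/16 (H5) depth=16
  del 222.32.0.0/12 (clear depth 12)
  + 222.40.48.0/20 (H2) depth=20
  + 18.240.0.0/13 (H1) depth=13
  ? 251.241.0.21  path d0:H1→d1:-→d2:-→d3:-→d4:-→d5:-→d6:-→d7:-→d8:-→d9:-→d10:-→d11:-→d12:-→d13:-→d14:-→d15:-→d16:H5  best=H5
  + 213.254.0.0/16 (H3) depth=16
  del 222.40.48.0/20 (clear depth 20)
  ? 251.241.0.3  path d0:H1→d1:-→d2:-→d3:-→d4:-→d5:-→d6:-→d7:-→d8:-→d9:-→d10:-→d11:-→d12:-→d13:-→d14:-→d15:-→d16:H5  best=H5
  + 251.241.0.0/16 (H2) depth=16
  + 251.241.150.0/24 (H4) depth=24
  + 222.40.57.0/24 (H5) depth=24
  + 213.254.171.84/32 (H6) depth=32
  del 213.254.0.0/16 (clear depth 16)
  + 213.240.0.0/12 (H1) depth=12
  ? 222.40.57.0  path d0:H1→d1:-→d2:-→d3:-→d4:-→d5:-→d6:-→d7:-→d8:-→d9:-→d10:-→d11:-→d12:-→d13:-→d14:-→d15:-→d16:-→d17:-→d18:-→d19:-→d20:-→d21:-→d22:-→d23:-→d24:H5→d25:-→d26:-  best=H5
  + 222.32.0.0/12 (H1) depth=12
  del 213.240.0.0/12 (clear depth 12)
  ? 213.254.171.84  path d0:H1→d1:-→d2:-→d3:-→d4:-→d5:-→d6:-→d7:-→d8:-→d9:-→d10:-→d11:-→d12:-→d13:-→d14:-→d15:-→d16:-→d17:-→d18:-→d19:-→d20:-→d21:-→d22:-→d23:-→d24:-→d25:-→d26:-→d27:-→d28:-→d29:-→d30:-→d31:-→d32:H6  best=H6
  + 18.246.48.0/20 (H5) depth=20
  + 18.246.48.0/20 (H6) depth=20
  + 192.0.0.0/2 (H5) depth=2
  ? 222.40.57.23  path d0:H1→d1:-→d2:H5→d3:-→d4:-→d5:-→d6:-→d7:-→d8:-→d9:-→d10:-→d11:-→d12:H1→d13:-→d14:-→d15:-→d16:-→d17:-→d18:-→d19:-→d20:-→d21:-→d22:-→d23:-→d24:H5→d25:-→d26:-  best=H5
  ? 251.241.15.253  path d0:H1→d1:-→d2:H5→d3:-→d4:-→d5:-→d6:-→d7:-→d8:-→d9:-→d10:-→d11:-→d12:-→d13:-→d14:-→d15:-→d16:H2  best=H2
  + 251.241.0.0/16 (H6) depth=16
  + 222.40.0.0/16 (H6) depth=16
  del 192.0.0.0/2 (clear depth 2)
  del 251.241.0.0/16 (clear depth 16)
  ? 222.40.57.3  path d0:H1→d1:-→d2:-→d3:-→d4:-→d5:-→d6:-→d7:-→d8:-→d9:-→d10:-→d11:-→d12:H1→d13:-→d14:-→d15:-→d16:H6→d17:-→d18:-→d19:-→d20:-→d21:-→d22:-→d23:-→d24:H5→d25:-→d26:-  best=H5
  + 18.246.0.0/15 (H2) depth=15
  ? 211.130.63.72  path d0:H1→d1:-→d2:-→d3:-→d4:-→d5:-  best=H1
  + 18.246.0.0/16 (H3) depth=16
  + 222.40.57.63/32 (H2) depth=32
  ? 222.40.57.237  path d0:H1→d1:-→d2:-→d3:-→d4:-→d5:-→d6:-→d7:-→d8:-→d9:-→d10:-→d11:-→d12:H1→d13:-→d14:-→d15:-→d16:H6→d17:-→d18:-→d19:-→d20:-→d21:-→d22:-→d23:-→d24:H5  best=H5
  ? 18.240.0.19  path d0:H1→d1:-→d2:-→d3:-→d4:-→d5:-→d6:-→d7:-→d8:-→d9:-→d10:-→d11:-→d12:-→d13:H1  best=H1

== LOOKUPS ==
["H1","H5","H5","H5","H6","H5","H2","H5","H1","H5","H1"]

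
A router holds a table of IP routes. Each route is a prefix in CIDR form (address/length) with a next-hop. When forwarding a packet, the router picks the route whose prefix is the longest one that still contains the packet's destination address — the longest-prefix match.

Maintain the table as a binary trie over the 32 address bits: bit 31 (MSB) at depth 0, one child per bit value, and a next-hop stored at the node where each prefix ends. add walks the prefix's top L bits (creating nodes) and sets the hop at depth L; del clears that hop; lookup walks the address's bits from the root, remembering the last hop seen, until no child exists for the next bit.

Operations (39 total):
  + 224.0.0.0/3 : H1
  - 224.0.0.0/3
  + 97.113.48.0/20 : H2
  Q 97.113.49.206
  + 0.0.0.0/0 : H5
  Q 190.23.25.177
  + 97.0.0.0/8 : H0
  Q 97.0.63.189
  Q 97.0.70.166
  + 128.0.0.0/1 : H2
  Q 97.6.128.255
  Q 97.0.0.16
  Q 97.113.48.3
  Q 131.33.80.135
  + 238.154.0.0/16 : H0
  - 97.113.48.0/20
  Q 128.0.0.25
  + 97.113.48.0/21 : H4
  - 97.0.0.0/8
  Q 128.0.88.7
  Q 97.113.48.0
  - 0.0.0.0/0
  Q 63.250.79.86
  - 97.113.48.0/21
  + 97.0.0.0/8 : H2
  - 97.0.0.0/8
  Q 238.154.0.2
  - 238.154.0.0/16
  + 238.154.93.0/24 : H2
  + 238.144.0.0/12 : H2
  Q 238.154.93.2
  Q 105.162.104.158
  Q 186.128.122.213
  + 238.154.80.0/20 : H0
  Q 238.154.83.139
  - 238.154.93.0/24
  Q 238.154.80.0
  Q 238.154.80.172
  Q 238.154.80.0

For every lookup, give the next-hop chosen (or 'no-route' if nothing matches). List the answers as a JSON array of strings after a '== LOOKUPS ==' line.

Process each operation:
  add 224.0.0.0/3 -> H1 at depth 3
  del 224.0.0.0/3 (clear depth 3)
  add 97.113.48.0/20 -> H2 at depth 20
  ? 97.113.49.206  path d0:-→d1:-→d2:-→d3:-→d4:-→d5:-→d6:-→d7:-→d8:-→d9:-→d10:-→d11:-→d12:-→d13:-→d14:-→d15:-→d16:-→d17:-→d18:-→d19:-→d20:H2  best=H2
  add 0.0.0.0/0 -> H5 at depth 0
  ? 190.23.25.177  path d0:H5→d1:-  best=H5
  add 97.0.0.0/8 -> H0 at depth 8
  ? 97.0.63.189  path d0:H5→d1:-→d2:-→d3:-→d4:-→d5:-→d6:-→d7:-→d8:H0→d9:-  best=H0
  ? 97.0.70.166  path d0:H5→d1:-→d2:-→d3:-→d4:-→d5:-→d6:-→d7:-→d8:H0→d9:-  best=H0
  add 128.0.0.0/1 -> H2 at depth 1
  ? 97.6.128.255  path d0:H5→d1:-→d2:-→d3:-→d4:-→d5:-→d6:-→d7:-→d8:H0→d9:-  best=H0
  ? 97.0.0.16  path d0:H5→d1:-→d2:-→d3:-→d4:-→d5:-→d6:-→d7:-→d8:H0→d9:-  best=H0
  ? 97.113.48.3  path d0:H5→d1:-→d2:-→d3:-→d4:-→d5:-→d6:-→d7:-→d8:H0→d9:-→d10:-→d11:-→d12:-→d13:-→d14:-→d15:-→d16:-→d17:-→d18:-→d19:-→d20:H2  best=H2
  ? 131.33.80.135  path d0:H5→d1:H2  best=H2
  add 238.154.0.0/16 -> H0 at depth 16
  del 97.113.48.0/20 (clear depth 20)
  ? 128.0.0.25  path d0:H5→d1:H2  best=H2
  add 97.113.48.0/21 -> H4 at depth 21
  del 97.0.0.0/8 (clear depth 8)
  ? 128.0.88.7  path d0:H5→d1:H2  best=H2
  ? 97.113.48.0  path d0:H5→d1:-→d2:-→d3:-→d4:-→d5:-→d6:-→d7:-→d8:-→d9:-→d10:-→d11:-→d12:-→d13:-→d14:-→d15:-→d16:-→d17:-→d18:-→d19:-→d20:-→d21:H4  best=H4
  del 0.0.0.0/0 (clear depth 0)
  ? 63.250.79.86  path d0:-→d1:-  best=no-route
  del 97.113.48.0/21 (clear depth 21)
  add 97.0.0.0/8 -> H2 at depth 8
  del 97.0.0.0/8 (clear depth 8)
  ? 238.154.0.2  path d0:-→d1:H2→d2:-→d3:-→d4:-→d5:-→d6:-→d7:-→d8:-→d9:-→d10:-→d11:-→d12:-→d13:-→d14:-→d15:-→d16:H0  best=H0
  del 238.154.0.0/16 (clear depth 16)
  add 238.154.93.0/24 -> H2 at depth 24
  add 238.144.0.0/12 -> H2 at depth 12
  ? 238.154.93.2  path d0:-→d1:H2→d2:-→d3:-→d4:-→d5:-→d6:-→d7:-→d8:-→d9:-→d10:-→d11:-→d12:H2→d13:-→d14:-→d15:-→d16:-→d17:-→d18:-→d19:-→d20:-→d21:-→d22:-→d23:-→d24:H2  best=H2
  ? 105.162.104.158  path d0:-→d1:-→d2:-→d3:-→d4:-  best=no-route
  ? 186.128.122.213  path d0:-→d1:H2  best=H2
  add 238.154.80.0/20 -> H0 at depth 20
  ? 238.154.83.139  path d0:-→d1:H2→d2:-→d3:-→d4:-→d5:-→d6:-→d7:-→d8:-→d9:-→d10:-→d11:-→d12:H2→d13:-→d14:-→d15:-→d16:-→d17:-→d18:-→d19:-→d20:H0  best=H0
  del 238.154.93.0/24 (clear depth 24)
  ? 238.154.80.0  path d0:-→d1:H2→d2:-→d3:-→d4:-→d5:-→d6:-→d7:-→d8:-→d9:-→d10:-→d11:-→d12:H2→d13:-→d14:-→d15:-→d16:-→d17:-→d18:-→d19:-→d20:H0  best=H0
  ? 238.154.80.172  path d0:-→d1:H2→d2:-→d3:-→d4:-→d5:-→d6:-→d7:-→d8:-→d9:-→d10:-→d11:-→d12:H2→d13:-→d14:-→d15:-→d16:-→d17:-→d18:-→d19:-→d20:H0  best=H0
  ? 238.154.80.0  path d0:-→d1:H2→d2:-→d3:-→d4:-→d5:-→d6:-→d7:-→d8:-→d9:-→d10:-→d11:-→d12:H2→d13:-→d14:-→d15:-→d16:-→d17:-→d18:-→d19:-→d20:H0  best=H0

== LOOKUPS ==
["H2","H5","H0","H0","H0","H0","H2","H2","H2","H2","H4","no-route","H0","H2","no-route","H2","H0","H0","H0","H0"]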